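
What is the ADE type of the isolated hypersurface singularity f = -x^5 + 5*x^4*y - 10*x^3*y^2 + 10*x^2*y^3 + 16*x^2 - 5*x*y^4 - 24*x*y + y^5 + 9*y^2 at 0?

The Hessian of f at 0 is [[32, -24], [-24, 18]] with rank 1, so corank 1. A Groebner basis of the Jacobian ideal J(f) in C{x,y} is {y^4, x - 3*y/4}; counting standard monomials gives mu = 4. Corank 1: A-series; mu = 4 gives A_4.

A_{4}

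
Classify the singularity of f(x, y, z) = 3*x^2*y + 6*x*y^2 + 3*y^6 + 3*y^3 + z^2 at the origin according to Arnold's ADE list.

The Hessian of f at 0 is [[0, 0, 0], [0, 0, 0], [0, 0, 2]] with rank 1, so corank 2. A Groebner basis of the Jacobian ideal J(f) in C{x,y,z} is {x^2/6 + y^5 - y^2/6, x^3 + y^3, x*y + y^2, z}; counting standard monomials gives mu = 7. Corank 2; j^3 = 3*y*(x + y)^2 has shape L^2 M (L != M), so D-series; mu = 7 gives D_7.

D_7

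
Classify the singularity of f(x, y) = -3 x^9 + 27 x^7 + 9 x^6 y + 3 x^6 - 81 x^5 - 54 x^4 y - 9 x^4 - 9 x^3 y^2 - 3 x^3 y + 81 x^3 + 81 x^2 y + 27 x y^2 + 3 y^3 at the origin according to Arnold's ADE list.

The Hessian of f at 0 has rank 0. Corank 2; j^3 = 3*(3*x + y)^3 is a perfect cube, so E-series; the 4-jet and mu = 7 give E_7.

E_{7}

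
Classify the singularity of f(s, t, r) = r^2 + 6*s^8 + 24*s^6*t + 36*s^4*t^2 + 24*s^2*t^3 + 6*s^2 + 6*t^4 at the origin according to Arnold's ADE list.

The Hessian of f at 0 has rank 2. Corank 1: A-series; mu = 3 gives A_3.

A3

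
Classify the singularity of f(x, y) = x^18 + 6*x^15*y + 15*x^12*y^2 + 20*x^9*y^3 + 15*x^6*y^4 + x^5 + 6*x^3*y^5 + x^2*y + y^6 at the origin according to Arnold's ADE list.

The Hessian of f at 0 is [[0, 0], [0, 0]] with rank 0, so corank 2. A Groebner basis of the Jacobian ideal J(f) in C{x,y} is {x^2/6 + y^5, x^3, x*y}; counting standard monomials gives mu = 7. Corank 2; j^3 = x^2*y has shape L^2 M (L != M), so D-series; mu = 7 gives D_7.

D7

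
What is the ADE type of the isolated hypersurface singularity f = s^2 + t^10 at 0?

The Hessian of f at 0 is [[2, 0], [0, 0]] with rank 1, so corank 1. A Groebner basis of the Jacobian ideal J(f) in C{s,t} is {t^9, s}; counting standard monomials gives mu = 9. Corank 1: A-series; mu = 9 gives A_9.

A_{9}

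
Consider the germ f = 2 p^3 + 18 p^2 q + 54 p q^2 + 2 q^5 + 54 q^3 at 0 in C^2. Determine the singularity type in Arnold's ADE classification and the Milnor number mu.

The Hessian of f at 0 has rank 0. Corank 2; j^3 = 2*(p + 3*q)^3 is a perfect cube, so E-series; the 5-jet and mu = 8 give E_8.

Type E_8, Milnor number mu = 8.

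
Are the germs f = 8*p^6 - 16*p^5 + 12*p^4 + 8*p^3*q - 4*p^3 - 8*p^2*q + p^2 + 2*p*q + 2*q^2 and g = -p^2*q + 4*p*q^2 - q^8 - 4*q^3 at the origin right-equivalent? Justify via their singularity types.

No.

The Hessian of f at 0 is [[2, 2], [2, 4]] with rank 2, so corank 0. A Groebner basis of the Jacobian ideal J(f) in C{p,q} is {p, q}; counting standard monomials gives mu = 1. Corank 0: nondegenerate Morse point, so A_1. The Hessian of g at 0 is [[0, 0], [0, 0]] with rank 0, so corank 2. A Groebner basis of the Jacobian ideal J(g) in C{p,q} is {p^2/8 + q^7 - q^2/2, p^3 - 8*q^3, p*q - 2*q^2}; counting standard monomials gives mu = 9. Corank 2; j^3 = -q*(p - 2*q)^2 has shape L^2 M (L != M), so D-series; mu = 9 gives D_9. f is A_1 but g is D_9, hence not right-equivalent.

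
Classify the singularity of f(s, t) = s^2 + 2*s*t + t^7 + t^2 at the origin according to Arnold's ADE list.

The Hessian of f at 0 has rank 1. Corank 1: A-series; mu = 6 gives A_6.

A_6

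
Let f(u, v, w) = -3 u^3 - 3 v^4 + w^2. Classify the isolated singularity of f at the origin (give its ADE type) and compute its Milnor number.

The Hessian of f at 0 has rank 1. Corank 2; j^3 = -3*u^3 is a perfect cube, so E-series; the 4-jet and mu = 6 give E_6.

Type E_{6}, Milnor number mu = 6.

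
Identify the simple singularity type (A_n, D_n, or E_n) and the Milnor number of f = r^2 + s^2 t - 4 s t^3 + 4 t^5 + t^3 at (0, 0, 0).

Type D_{4}, Milnor number mu = 4.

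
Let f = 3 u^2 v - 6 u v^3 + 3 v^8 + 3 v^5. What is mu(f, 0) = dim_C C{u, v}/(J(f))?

9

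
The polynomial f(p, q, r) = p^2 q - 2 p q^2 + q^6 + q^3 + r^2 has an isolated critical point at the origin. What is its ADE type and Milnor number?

The Hessian of f at 0 has rank 1. Corank 2; j^3 = q*(p - q)^2 has shape L^2 M (L != M), so D-series; mu = 7 gives D_7.

Type D_{7}, Milnor number mu = 7.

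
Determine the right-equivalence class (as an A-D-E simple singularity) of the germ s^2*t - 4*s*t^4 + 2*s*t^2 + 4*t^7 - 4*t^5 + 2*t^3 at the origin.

D_4

The Hessian of f at 0 is [[0, 0], [0, 0]] with rank 0, so corank 2. A Groebner basis of the Jacobian ideal J(f) in C{s,t} is {t^3, s^2 + 2*t^2, s*t + t^2}; counting standard monomials gives mu = 4. Corank 2; j^3 = t*(s^2 + 2*s*t + 2*t^2) splits into three distinct lines over C (the quadratic factor has nonzero discriminant), so D_4.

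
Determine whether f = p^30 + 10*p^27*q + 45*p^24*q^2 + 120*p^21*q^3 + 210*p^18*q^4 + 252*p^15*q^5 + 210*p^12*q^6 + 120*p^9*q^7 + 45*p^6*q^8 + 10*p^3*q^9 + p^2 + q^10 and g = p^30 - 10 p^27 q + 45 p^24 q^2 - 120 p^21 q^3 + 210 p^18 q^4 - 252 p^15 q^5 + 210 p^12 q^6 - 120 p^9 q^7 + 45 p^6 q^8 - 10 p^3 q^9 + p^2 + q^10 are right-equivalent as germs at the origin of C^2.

The Hessian of f at 0 has rank 1. Corank 1: A-series; mu = 9 gives A_9. The Hessian of g at 0 has rank 1. Corank 1: A-series; mu = 9 gives A_9. Both have type A_9, hence right-equivalent.

Yes.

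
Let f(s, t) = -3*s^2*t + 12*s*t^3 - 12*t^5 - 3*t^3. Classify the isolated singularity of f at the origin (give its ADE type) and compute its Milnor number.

The Hessian of f at 0 has rank 0. Corank 2; j^3 = -3*t*(s^2 + t^2) splits into three distinct lines over C (the quadratic factor has nonzero discriminant), so D_4.

Type D4, Milnor number mu = 4.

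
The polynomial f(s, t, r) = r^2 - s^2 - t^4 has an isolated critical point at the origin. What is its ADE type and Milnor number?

The Hessian of f at 0 has rank 2. Corank 1: A-series; mu = 3 gives A_3.

Type A_3, Milnor number mu = 3.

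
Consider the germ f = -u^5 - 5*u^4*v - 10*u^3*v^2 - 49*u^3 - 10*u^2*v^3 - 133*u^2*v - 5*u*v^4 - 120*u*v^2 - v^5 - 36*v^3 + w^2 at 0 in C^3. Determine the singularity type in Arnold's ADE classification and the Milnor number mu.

Type D_6, Milnor number mu = 6.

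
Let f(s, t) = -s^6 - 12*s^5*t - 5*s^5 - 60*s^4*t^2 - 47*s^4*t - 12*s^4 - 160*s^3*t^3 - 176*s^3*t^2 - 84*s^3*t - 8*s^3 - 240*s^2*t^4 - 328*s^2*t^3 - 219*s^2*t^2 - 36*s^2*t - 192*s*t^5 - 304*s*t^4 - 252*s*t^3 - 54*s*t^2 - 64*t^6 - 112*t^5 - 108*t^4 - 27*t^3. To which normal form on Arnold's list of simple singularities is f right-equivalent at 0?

The Hessian of f at 0 has rank 0. Corank 2; j^3 = -(2*s + 3*t)^3 is a perfect cube, so E-series; the 5-jet and mu = 8 give E_8.

E8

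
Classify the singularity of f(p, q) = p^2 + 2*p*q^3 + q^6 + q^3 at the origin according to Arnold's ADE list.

The Hessian of f at 0 has rank 1. Corank 1: A-series; mu = 2 gives A_2.

A_{2}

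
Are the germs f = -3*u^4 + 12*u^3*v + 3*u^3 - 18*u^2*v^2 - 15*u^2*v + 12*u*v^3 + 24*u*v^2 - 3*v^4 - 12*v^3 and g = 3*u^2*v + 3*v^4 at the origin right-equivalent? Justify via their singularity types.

Yes.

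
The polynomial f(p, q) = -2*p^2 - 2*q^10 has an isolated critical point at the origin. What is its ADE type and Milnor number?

Type A_9, Milnor number mu = 9.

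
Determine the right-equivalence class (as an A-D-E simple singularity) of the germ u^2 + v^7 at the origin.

A_6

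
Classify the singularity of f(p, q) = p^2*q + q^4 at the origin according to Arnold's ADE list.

The Hessian of f at 0 is [[0, 0], [0, 0]] with rank 0, so corank 2. A Groebner basis of the Jacobian ideal J(f) in C{p,q} is {p^3, p^2/4 + q^3, p*q}; counting standard monomials gives mu = 5. Corank 2; j^3 = p^2*q has shape L^2 M (L != M), so D-series; mu = 5 gives D_5.

D5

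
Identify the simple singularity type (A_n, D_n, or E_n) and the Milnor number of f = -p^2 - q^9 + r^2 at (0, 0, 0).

Type A_8, Milnor number mu = 8.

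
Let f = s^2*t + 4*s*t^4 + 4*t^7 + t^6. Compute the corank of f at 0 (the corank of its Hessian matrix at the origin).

2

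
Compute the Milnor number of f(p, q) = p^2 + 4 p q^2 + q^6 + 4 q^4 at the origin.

5

The Hessian of f at 0 has rank 1. Corank 1: A-series; mu = 5 gives A_5.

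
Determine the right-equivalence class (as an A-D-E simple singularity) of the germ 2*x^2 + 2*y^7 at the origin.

The Hessian of f at 0 has rank 1. Corank 1: A-series; mu = 6 gives A_6.

A6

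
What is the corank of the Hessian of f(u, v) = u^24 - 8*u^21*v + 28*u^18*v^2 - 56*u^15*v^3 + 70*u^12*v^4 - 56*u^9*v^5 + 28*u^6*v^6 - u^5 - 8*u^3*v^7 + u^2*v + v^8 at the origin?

2

The Hessian at 0 is [[0, 0], [0, 0]] of rank 0; hence corank 2.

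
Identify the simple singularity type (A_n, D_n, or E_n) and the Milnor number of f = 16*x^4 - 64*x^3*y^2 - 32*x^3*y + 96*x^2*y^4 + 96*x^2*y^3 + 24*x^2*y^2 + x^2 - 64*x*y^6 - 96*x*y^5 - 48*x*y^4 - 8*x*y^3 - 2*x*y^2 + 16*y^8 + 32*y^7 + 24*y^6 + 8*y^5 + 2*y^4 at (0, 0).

The Hessian of f at 0 is [[2, 0], [0, 0]] with rank 1, so corank 1. A Groebner basis of the Jacobian ideal J(f) in C{x,y} is {x^2, x*y, -x + y^2}; counting standard monomials gives mu = 3. Corank 1: A-series; mu = 3 gives A_3.

Type A_3, Milnor number mu = 3.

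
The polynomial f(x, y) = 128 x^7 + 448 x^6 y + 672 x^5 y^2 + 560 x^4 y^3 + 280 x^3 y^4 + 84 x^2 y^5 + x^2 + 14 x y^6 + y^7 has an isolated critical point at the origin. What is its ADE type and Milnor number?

The Hessian of f at 0 has rank 1. Corank 1: A-series; mu = 6 gives A_6.

Type A6, Milnor number mu = 6.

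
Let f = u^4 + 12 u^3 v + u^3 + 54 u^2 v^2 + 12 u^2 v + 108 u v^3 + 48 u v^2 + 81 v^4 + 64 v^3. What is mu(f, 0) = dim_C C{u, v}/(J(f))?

The Hessian of f at 0 is [[0, 0], [0, 0]] with rank 0, so corank 2. A Groebner basis of the Jacobian ideal J(f) in C{u,v} is {v^4, u*v^2 + 11*v^3/3, u^2 + 8*u*v + 16*v^2}; counting standard monomials gives mu = 6. Corank 2; j^3 = (u + 4*v)^3 is a perfect cube, so E-series; the 4-jet and mu = 6 give E_6.

6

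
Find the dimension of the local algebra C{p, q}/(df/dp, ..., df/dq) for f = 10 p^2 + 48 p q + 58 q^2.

1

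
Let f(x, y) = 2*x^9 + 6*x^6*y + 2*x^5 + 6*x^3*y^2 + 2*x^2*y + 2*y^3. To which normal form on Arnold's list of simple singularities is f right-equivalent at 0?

D_{4}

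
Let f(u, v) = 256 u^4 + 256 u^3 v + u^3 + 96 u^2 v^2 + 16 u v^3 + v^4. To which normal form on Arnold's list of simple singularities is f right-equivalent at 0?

The Hessian of f at 0 has rank 0. Corank 2; j^3 = u^3 is a perfect cube, so E-series; the 4-jet and mu = 6 give E_6.

E6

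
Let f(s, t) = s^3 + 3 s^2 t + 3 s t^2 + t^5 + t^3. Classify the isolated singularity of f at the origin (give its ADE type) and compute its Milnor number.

The Hessian of f at 0 is [[0, 0], [0, 0]] with rank 0, so corank 2. A Groebner basis of the Jacobian ideal J(f) in C{s,t} is {t^4, s^2 + 2*s*t + t^2}; counting standard monomials gives mu = 8. Corank 2; j^3 = (s + t)^3 is a perfect cube, so E-series; the 5-jet and mu = 8 give E_8.

Type E8, Milnor number mu = 8.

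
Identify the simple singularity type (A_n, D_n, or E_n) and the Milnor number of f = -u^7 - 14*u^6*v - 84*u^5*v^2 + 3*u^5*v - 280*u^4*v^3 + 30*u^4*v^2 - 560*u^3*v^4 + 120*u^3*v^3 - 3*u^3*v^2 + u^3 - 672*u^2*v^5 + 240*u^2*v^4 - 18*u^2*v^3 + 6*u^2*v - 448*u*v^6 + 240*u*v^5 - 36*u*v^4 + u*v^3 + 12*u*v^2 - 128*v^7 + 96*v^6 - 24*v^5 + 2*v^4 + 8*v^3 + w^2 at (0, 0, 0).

Type E7, Milnor number mu = 7.

The Hessian of f at 0 has rank 1. Corank 2; j^3 = (u + 2*v)^3 is a perfect cube, so E-series; the 4-jet and mu = 7 give E_7.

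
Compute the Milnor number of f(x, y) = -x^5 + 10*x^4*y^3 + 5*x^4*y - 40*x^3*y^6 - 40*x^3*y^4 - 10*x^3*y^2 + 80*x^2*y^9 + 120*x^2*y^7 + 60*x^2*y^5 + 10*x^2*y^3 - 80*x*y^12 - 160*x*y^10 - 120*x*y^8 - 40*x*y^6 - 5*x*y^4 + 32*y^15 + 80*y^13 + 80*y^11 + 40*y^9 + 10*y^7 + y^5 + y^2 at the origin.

4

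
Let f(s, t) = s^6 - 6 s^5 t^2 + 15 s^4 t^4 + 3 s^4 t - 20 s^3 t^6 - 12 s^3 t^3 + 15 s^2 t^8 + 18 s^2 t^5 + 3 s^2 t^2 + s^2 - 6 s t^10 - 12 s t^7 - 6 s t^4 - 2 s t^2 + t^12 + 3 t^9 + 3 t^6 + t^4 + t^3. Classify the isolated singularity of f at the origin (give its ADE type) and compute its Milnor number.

The Hessian of f at 0 has rank 1. Corank 1: A-series; mu = 2 gives A_2.

Type A_{2}, Milnor number mu = 2.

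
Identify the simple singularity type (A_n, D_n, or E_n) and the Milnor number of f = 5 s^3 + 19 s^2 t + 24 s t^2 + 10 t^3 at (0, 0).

The Hessian of f at 0 is [[0, 0], [0, 0]] with rank 0, so corank 2. A Groebner basis of the Jacobian ideal J(f) in C{s,t} is {t^3, s^2 - 6*t^2, s*t + 3*t^2}; counting standard monomials gives mu = 4. Corank 2; j^3 = (s + t)*(5*s^2 + 14*s*t + 10*t^2) splits into three distinct lines over C (the quadratic factor has nonzero discriminant), so D_4.

Type D_4, Milnor number mu = 4.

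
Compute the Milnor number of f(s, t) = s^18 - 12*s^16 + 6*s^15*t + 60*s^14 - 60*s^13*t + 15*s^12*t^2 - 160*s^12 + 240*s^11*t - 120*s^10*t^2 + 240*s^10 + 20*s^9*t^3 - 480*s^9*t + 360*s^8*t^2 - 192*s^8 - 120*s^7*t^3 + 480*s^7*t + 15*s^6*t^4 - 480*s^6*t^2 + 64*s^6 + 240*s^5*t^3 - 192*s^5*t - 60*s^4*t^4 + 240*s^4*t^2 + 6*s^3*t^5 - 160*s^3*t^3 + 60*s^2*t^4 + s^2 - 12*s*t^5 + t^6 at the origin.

The Hessian of f at 0 is [[2, 0], [0, 0]] with rank 1, so corank 1. A Groebner basis of the Jacobian ideal J(f) in C{s,t} is {t^5, s}; counting standard monomials gives mu = 5. Corank 1: A-series; mu = 5 gives A_5.

5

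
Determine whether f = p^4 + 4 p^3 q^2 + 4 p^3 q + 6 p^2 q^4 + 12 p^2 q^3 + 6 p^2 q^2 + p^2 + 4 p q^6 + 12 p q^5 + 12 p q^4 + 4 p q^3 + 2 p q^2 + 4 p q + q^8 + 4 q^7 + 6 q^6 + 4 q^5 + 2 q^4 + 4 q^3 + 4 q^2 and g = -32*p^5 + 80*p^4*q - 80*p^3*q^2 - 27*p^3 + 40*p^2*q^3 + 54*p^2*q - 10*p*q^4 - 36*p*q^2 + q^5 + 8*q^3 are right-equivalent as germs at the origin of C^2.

No.

The Hessian of f at 0 has rank 1. Corank 1: A-series; mu = 3 gives A_3. The Hessian of g at 0 has rank 0. Corank 2; j^3 = -(3*p - 2*q)^3 is a perfect cube, so E-series; the 5-jet and mu = 8 give E_8. f is A_3 but g is E_8, hence not right-equivalent.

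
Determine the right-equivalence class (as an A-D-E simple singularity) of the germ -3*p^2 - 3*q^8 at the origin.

A7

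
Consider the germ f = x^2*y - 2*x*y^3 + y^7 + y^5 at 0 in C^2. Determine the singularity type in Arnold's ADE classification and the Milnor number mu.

The Hessian of f at 0 has rank 0. Corank 2; j^3 = x^2*y has shape L^2 M (L != M), so D-series; mu = 8 gives D_8.

Type D8, Milnor number mu = 8.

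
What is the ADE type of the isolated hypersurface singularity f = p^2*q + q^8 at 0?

D_9

The Hessian of f at 0 is [[0, 0], [0, 0]] with rank 0, so corank 2. A Groebner basis of the Jacobian ideal J(f) in C{p,q} is {p^2/8 + q^7, p^3, p*q}; counting standard monomials gives mu = 9. Corank 2; j^3 = p^2*q has shape L^2 M (L != M), so D-series; mu = 9 gives D_9.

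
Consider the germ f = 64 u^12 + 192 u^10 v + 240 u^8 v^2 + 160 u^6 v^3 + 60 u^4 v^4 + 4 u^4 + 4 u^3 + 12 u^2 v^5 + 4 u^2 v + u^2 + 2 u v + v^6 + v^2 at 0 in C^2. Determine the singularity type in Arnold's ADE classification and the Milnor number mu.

Type A5, Milnor number mu = 5.

The Hessian of f at 0 is [[2, 2], [2, 2]] with rank 1, so corank 1. A Groebner basis of the Jacobian ideal J(f) in C{u,v} is {u*v^2 - 3*u*v/2 + u/4 - v^2 + v/4, 5*u*v/2 - u/2 + v^3 + 3*v^2/2 - v/2, u^2 + u/2 + v/2}; counting standard monomials gives mu = 5. Corank 1: A-series; mu = 5 gives A_5.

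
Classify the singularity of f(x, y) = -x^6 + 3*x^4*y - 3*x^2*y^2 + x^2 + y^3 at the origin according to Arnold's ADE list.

A_{2}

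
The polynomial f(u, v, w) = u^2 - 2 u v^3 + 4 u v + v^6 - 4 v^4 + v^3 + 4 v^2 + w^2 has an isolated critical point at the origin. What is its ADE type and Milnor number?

Type A2, Milnor number mu = 2.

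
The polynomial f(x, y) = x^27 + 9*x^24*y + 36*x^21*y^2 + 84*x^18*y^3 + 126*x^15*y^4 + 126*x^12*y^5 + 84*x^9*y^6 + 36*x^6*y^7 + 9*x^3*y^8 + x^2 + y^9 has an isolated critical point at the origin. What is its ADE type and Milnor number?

The Hessian of f at 0 has rank 1. Corank 1: A-series; mu = 8 gives A_8.

Type A8, Milnor number mu = 8.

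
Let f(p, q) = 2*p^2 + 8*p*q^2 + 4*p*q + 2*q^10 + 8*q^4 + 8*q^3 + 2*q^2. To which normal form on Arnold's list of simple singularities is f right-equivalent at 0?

A_{9}

The Hessian of f at 0 has rank 1. Corank 1: A-series; mu = 9 gives A_9.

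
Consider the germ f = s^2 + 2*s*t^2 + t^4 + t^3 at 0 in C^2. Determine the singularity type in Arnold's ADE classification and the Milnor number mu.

Type A_{2}, Milnor number mu = 2.

The Hessian of f at 0 has rank 1. Corank 1: A-series; mu = 2 gives A_2.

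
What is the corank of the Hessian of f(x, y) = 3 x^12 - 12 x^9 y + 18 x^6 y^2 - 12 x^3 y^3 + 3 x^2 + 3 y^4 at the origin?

1

Hessian at 0 has rank 1.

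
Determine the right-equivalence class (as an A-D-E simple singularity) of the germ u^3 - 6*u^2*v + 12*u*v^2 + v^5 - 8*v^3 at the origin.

E_{8}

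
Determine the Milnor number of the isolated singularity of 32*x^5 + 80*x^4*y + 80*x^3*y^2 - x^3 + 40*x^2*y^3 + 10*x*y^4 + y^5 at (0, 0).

8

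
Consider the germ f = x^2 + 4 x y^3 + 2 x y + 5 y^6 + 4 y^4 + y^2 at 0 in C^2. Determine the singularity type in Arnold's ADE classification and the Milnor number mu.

The Hessian of f at 0 has rank 1. Corank 1: A-series; mu = 5 gives A_5.

Type A5, Milnor number mu = 5.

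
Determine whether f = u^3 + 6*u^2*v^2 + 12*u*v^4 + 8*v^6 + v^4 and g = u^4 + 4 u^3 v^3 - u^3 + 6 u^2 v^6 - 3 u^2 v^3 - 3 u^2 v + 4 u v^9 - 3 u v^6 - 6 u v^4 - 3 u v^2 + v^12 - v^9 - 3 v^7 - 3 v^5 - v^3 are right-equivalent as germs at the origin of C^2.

The Hessian of f at 0 has rank 0. Corank 2; j^3 = u^3 is a perfect cube, so E-series; the 4-jet and mu = 6 give E_6. The Hessian of g at 0 has rank 0. Corank 2; j^3 = -(u + v)^3 is a perfect cube, so E-series; the 4-jet and mu = 6 give E_6. Both have type E_6, hence right-equivalent.

Yes.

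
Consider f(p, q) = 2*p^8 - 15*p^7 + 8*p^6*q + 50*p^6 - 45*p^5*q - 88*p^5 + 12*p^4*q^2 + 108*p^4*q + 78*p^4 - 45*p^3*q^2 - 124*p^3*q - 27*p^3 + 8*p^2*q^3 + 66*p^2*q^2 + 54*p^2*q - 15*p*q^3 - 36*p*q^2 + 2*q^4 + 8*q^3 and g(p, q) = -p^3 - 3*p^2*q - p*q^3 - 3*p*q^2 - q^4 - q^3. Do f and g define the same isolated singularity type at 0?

The Hessian of f at 0 has rank 0. Corank 2; j^3 = -(3*p - 2*q)^3 is a perfect cube, so E-series; the 4-jet and mu = 7 give E_7. The Hessian of g at 0 has rank 0. Corank 2; j^3 = -(p + q)^3 is a perfect cube, so E-series; the 4-jet and mu = 7 give E_7. Both have type E_7, hence right-equivalent.

Yes.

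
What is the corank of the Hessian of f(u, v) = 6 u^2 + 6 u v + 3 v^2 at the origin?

0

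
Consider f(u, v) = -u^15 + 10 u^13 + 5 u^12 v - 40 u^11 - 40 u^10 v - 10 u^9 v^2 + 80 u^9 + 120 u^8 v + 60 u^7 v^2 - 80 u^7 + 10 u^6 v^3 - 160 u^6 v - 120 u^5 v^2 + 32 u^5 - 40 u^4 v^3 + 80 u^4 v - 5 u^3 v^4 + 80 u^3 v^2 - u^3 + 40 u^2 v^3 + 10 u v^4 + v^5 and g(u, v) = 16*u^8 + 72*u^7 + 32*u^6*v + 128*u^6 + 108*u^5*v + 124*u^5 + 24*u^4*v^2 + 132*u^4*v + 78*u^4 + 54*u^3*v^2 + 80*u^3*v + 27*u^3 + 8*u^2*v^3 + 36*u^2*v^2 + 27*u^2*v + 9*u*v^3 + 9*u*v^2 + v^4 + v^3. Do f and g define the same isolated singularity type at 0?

The Hessian of f at 0 has rank 0. Corank 2; j^3 = -u^3 is a perfect cube, so E-series; the 5-jet and mu = 8 give E_8. The Hessian of g at 0 has rank 0. Corank 2; j^3 = (3*u + v)^3 is a perfect cube, so E-series; the 4-jet and mu = 7 give E_7. f is E_8 but g is E_7, hence not right-equivalent.

No.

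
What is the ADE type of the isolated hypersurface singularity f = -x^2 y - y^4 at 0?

D_5

The Hessian of f at 0 has rank 0. Corank 2; j^3 = -x^2*y has shape L^2 M (L != M), so D-series; mu = 5 gives D_5.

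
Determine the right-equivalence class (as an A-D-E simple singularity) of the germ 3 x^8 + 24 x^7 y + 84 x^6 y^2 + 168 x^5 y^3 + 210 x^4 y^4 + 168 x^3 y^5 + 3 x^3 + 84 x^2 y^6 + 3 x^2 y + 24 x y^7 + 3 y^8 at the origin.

D9

The Hessian of f at 0 has rank 0. Corank 2; j^3 = 3*x^2*(x + y) has shape L^2 M (L != M), so D-series; mu = 9 gives D_9.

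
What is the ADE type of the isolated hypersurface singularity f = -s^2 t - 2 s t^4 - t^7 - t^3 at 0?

D_4

The Hessian of f at 0 is [[0, 0], [0, 0]] with rank 0, so corank 2. A Groebner basis of the Jacobian ideal J(f) in C{s,t} is {t^3, s^2 + 3*t^2, s*t}; counting standard monomials gives mu = 4. Corank 2; j^3 = -t*(s^2 + t^2) splits into three distinct lines over C (the quadratic factor has nonzero discriminant), so D_4.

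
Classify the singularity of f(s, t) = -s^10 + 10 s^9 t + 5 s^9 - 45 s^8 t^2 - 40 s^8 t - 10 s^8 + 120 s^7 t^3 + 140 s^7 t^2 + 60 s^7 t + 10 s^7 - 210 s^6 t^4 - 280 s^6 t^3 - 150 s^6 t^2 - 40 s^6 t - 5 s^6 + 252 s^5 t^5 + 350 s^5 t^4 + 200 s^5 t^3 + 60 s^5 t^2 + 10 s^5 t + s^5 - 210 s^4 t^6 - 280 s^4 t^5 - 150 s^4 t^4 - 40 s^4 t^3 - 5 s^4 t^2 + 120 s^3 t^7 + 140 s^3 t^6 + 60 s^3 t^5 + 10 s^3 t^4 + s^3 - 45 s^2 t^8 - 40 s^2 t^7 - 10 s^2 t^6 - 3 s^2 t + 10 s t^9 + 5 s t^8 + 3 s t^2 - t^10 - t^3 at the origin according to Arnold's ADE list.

The Hessian of f at 0 has rank 0. Corank 2; j^3 = (s - t)^3 is a perfect cube, so E-series; the 5-jet and mu = 8 give E_8.

E8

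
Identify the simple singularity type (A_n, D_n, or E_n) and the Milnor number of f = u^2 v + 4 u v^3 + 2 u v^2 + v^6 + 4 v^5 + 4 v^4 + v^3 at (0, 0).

Type D_{7}, Milnor number mu = 7.

The Hessian of f at 0 has rank 0. Corank 2; j^3 = v*(u + v)^2 has shape L^2 M (L != M), so D-series; mu = 7 gives D_7.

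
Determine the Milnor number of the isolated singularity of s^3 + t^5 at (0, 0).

The Hessian of f at 0 has rank 0. Corank 2; j^3 = s^3 is a perfect cube, so E-series; the 5-jet and mu = 8 give E_8.

8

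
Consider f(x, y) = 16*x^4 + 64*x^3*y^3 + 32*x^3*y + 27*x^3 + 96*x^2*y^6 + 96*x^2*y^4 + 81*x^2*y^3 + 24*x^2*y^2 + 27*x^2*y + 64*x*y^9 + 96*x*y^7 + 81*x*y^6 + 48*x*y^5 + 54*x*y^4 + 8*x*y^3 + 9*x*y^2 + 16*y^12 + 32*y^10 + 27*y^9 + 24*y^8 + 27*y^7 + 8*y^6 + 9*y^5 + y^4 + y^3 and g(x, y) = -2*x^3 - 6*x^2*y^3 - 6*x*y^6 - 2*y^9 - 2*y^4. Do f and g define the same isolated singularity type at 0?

The Hessian of f at 0 is [[0, 0], [0, 0]] with rank 0, so corank 2. A Groebner basis of the Jacobian ideal J(f) in C{x,y} is {y^4, x*y^2 + 7*y^3/18, x^2 + 2*x*y/3 + y^2/9}; counting standard monomials gives mu = 6. Corank 2; j^3 = (3*x + y)^3 is a perfect cube, so E-series; the 4-jet and mu = 6 give E_6. The Hessian of g at 0 is [[0, 0], [0, 0]] with rank 0, so corank 2. A Groebner basis of the Jacobian ideal J(g) in C{x,y} is {y^3, x^2}; counting standard monomials gives mu = 6. Corank 2; j^3 = -2*x^3 is a perfect cube, so E-series; the 4-jet and mu = 6 give E_6. Both have type E_6, hence right-equivalent.

Yes.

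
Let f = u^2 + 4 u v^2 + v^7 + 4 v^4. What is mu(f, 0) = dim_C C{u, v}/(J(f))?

6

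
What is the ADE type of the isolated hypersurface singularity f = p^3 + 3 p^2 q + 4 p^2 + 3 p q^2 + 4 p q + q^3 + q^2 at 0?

A_{2}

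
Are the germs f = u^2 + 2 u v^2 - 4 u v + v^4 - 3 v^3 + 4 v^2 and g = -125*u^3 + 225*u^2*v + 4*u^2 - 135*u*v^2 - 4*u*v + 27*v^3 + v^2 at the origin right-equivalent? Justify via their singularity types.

Yes.

The Hessian of f at 0 is [[2, -4], [-4, 8]] with rank 1, so corank 1. A Groebner basis of the Jacobian ideal J(f) in C{u,v} is {v^2, u - 2*v}; counting standard monomials gives mu = 2. Corank 1: A-series; mu = 2 gives A_2. The Hessian of g at 0 is [[8, -4], [-4, 2]] with rank 1, so corank 1. A Groebner basis of the Jacobian ideal J(g) in C{u,v} is {v^2, u - v/2}; counting standard monomials gives mu = 2. Corank 1: A-series; mu = 2 gives A_2. Both have type A_2, hence right-equivalent.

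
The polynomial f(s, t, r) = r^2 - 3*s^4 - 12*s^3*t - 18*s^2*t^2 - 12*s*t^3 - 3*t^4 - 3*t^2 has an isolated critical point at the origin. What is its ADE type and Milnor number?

The Hessian of f at 0 has rank 2. Corank 1: A-series; mu = 3 gives A_3.

Type A_3, Milnor number mu = 3.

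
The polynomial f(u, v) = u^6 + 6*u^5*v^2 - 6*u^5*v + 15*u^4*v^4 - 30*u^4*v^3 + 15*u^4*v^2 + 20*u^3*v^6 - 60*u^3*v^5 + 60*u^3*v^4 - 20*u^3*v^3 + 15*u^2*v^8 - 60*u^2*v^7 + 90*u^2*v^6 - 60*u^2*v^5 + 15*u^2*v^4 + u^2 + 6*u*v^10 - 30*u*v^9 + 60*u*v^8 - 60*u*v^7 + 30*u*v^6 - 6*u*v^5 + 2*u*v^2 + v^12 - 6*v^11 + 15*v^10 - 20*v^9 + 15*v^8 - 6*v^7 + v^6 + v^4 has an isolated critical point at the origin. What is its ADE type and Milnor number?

Type A5, Milnor number mu = 5.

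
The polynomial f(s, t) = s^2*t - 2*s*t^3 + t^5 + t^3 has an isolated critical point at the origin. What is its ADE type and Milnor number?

The Hessian of f at 0 has rank 0. Corank 2; j^3 = t*(s^2 + t^2) splits into three distinct lines over C (the quadratic factor has nonzero discriminant), so D_4.

Type D4, Milnor number mu = 4.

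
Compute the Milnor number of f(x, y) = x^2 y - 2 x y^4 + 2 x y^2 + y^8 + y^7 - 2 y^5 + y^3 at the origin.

The Hessian of f at 0 is [[0, 0], [0, 0]] with rank 0, so corank 2. A Groebner basis of the Jacobian ideal J(f) in C{x,y} is {x^2*y^2 + 16*x^2*y + 2*x^2 + 32*x*y^2 + 3*x*y + 16*y^3 + y^2, -8*x^2*y - x^2 + x*y^3 - 16*x*y^2 - x*y - 8*y^3, -x*y + y^4 - y^2, x^3 + 3*x^2*y + 3*x*y^2 + y^3}; counting standard monomials gives mu = 9. Corank 2; j^3 = y*(x + y)^2 has shape L^2 M (L != M), so D-series; mu = 9 gives D_9.

9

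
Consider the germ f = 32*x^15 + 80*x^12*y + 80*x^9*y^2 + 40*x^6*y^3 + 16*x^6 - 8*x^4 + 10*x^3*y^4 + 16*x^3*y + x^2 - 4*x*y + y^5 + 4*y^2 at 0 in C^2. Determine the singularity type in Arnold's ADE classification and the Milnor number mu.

Type A_{4}, Milnor number mu = 4.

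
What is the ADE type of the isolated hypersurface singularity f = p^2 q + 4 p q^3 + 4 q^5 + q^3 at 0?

The Hessian of f at 0 is [[0, 0], [0, 0]] with rank 0, so corank 2. A Groebner basis of the Jacobian ideal J(f) in C{p,q} is {q^3, p^2 + 3*q^2, p*q}; counting standard monomials gives mu = 4. Corank 2; j^3 = q*(p^2 + q^2) splits into three distinct lines over C (the quadratic factor has nonzero discriminant), so D_4.

D4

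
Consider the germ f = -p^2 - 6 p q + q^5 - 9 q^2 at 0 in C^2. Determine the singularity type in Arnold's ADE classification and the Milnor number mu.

Type A4, Milnor number mu = 4.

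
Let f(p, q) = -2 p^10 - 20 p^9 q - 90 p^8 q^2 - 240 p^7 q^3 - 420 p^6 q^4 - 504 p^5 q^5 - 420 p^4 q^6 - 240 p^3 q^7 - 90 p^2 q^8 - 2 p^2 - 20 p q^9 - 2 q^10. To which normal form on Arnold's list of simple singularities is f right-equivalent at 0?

A_9

The Hessian of f at 0 has rank 1. Corank 1: A-series; mu = 9 gives A_9.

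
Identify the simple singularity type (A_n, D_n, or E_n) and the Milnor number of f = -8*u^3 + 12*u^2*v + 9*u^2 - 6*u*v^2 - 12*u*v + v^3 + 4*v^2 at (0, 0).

Type A_{2}, Milnor number mu = 2.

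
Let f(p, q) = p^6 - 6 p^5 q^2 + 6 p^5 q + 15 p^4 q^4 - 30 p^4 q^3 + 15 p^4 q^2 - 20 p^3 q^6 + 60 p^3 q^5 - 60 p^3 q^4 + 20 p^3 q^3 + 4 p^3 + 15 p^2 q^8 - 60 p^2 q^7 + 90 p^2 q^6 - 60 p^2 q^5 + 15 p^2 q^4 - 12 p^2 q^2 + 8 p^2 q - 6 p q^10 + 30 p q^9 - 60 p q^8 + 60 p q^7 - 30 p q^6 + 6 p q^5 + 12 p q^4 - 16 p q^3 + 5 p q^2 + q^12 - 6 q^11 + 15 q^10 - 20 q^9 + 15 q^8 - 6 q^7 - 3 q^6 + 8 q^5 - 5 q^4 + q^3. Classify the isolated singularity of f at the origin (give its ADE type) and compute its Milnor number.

Type D7, Milnor number mu = 7.

The Hessian of f at 0 is [[0, 0], [0, 0]] with rank 0, so corank 2. A Groebner basis of the Jacobian ideal J(f) in C{p,q} is {-p^2 - 3*p*q/2 + q^4 + q^3/2 - q^2/2, p^3 - 3*p^2/4 + 119*p*q/8 - 31*q^3/2 + 61*q^2/8, p^2*q + p^2 - 55*p*q/6 + 119*q^3/12 - 29*q^2/6, -p^2 + p*q^2 - 3*p*q/2 + q^3 - q^2/2}; counting standard monomials gives mu = 7. Corank 2; j^3 = (p + q)*(2*p + q)^2 has shape L^2 M (L != M), so D-series; mu = 7 gives D_7.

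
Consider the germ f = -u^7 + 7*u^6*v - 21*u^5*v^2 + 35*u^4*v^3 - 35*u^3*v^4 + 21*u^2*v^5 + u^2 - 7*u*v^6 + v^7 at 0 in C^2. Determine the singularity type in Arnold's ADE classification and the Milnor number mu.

Type A6, Milnor number mu = 6.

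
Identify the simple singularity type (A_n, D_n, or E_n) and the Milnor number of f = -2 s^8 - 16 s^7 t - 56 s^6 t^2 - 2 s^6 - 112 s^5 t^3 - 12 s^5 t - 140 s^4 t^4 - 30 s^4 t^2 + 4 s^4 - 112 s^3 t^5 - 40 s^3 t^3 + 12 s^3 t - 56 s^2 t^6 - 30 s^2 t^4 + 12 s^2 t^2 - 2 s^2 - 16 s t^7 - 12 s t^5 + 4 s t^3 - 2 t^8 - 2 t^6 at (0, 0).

Type A7, Milnor number mu = 7.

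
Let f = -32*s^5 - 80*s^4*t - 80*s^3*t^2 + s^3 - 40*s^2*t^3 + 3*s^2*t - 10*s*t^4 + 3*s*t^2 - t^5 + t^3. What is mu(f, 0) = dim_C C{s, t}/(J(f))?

8

The Hessian of f at 0 has rank 0. Corank 2; j^3 = (s + t)^3 is a perfect cube, so E-series; the 5-jet and mu = 8 give E_8.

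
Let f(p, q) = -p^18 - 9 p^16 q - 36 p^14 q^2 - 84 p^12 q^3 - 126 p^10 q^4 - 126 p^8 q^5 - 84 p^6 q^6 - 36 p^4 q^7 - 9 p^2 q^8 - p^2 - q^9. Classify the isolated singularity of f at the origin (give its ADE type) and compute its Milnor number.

Type A_8, Milnor number mu = 8.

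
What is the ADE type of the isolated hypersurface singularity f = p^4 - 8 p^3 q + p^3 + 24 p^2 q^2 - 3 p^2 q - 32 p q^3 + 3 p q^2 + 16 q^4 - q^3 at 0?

The Hessian of f at 0 has rank 0. Corank 2; j^3 = (p - q)^3 is a perfect cube, so E-series; the 4-jet and mu = 6 give E_6.

E_{6}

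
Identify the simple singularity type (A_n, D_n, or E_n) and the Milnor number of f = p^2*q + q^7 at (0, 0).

The Hessian of f at 0 is [[0, 0], [0, 0]] with rank 0, so corank 2. A Groebner basis of the Jacobian ideal J(f) in C{p,q} is {p^2/7 + q^6, p^3, p*q}; counting standard monomials gives mu = 8. Corank 2; j^3 = p^2*q has shape L^2 M (L != M), so D-series; mu = 8 gives D_8.

Type D8, Milnor number mu = 8.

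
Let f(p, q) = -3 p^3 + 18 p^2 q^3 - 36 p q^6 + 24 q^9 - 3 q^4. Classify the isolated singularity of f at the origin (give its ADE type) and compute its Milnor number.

The Hessian of f at 0 has rank 0. Corank 2; j^3 = -3*p^3 is a perfect cube, so E-series; the 4-jet and mu = 6 give E_6.

Type E_6, Milnor number mu = 6.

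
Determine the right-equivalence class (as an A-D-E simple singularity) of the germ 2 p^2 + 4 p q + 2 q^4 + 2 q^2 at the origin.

The Hessian of f at 0 has rank 1. Corank 1: A-series; mu = 3 gives A_3.

A3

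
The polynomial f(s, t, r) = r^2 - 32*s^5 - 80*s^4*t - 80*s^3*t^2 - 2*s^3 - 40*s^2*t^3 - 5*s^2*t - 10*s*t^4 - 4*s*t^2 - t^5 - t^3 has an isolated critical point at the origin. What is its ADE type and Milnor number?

The Hessian of f at 0 has rank 1. Corank 2; j^3 = -(s + t)^2*(2*s + t) has shape L^2 M (L != M), so D-series; mu = 6 gives D_6.

Type D6, Milnor number mu = 6.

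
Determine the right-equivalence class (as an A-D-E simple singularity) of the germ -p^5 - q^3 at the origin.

The Hessian of f at 0 is [[0, 0], [0, 0]] with rank 0, so corank 2. A Groebner basis of the Jacobian ideal J(f) in C{p,q} is {p^4, q^2}; counting standard monomials gives mu = 8. Corank 2; j^3 = -q^3 is a perfect cube, so E-series; the 5-jet and mu = 8 give E_8.

E_{8}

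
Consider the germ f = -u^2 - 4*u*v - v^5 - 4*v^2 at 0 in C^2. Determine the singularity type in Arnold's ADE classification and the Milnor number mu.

Type A_4, Milnor number mu = 4.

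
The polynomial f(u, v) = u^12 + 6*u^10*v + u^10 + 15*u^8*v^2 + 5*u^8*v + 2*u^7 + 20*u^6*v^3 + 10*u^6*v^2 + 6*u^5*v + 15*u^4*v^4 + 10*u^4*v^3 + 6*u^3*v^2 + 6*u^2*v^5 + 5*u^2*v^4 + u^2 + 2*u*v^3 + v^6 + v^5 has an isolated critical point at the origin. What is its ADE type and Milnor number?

Type A_4, Milnor number mu = 4.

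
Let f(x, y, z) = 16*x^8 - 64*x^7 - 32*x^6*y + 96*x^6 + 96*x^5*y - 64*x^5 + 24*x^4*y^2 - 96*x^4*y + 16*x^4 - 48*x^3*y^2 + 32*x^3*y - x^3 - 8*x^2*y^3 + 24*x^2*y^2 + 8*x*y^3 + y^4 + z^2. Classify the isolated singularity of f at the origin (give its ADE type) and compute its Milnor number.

The Hessian of f at 0 is [[0, 0, 0], [0, 0, 0], [0, 0, 2]] with rank 1, so corank 2. A Groebner basis of the Jacobian ideal J(f) in C{x,y,z} is {y^4, x*y^2 + y^3/6, x^2, z}; counting standard monomials gives mu = 6. Corank 2; j^3 = -x^3 is a perfect cube, so E-series; the 4-jet and mu = 6 give E_6.

Type E_{6}, Milnor number mu = 6.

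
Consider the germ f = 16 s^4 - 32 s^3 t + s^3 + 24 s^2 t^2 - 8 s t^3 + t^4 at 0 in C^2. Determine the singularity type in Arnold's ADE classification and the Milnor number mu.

The Hessian of f at 0 is [[0, 0], [0, 0]] with rank 0, so corank 2. A Groebner basis of the Jacobian ideal J(f) in C{s,t} is {t^4, s*t^2 - t^3/6, s^2}; counting standard monomials gives mu = 6. Corank 2; j^3 = s^3 is a perfect cube, so E-series; the 4-jet and mu = 6 give E_6.

Type E_6, Milnor number mu = 6.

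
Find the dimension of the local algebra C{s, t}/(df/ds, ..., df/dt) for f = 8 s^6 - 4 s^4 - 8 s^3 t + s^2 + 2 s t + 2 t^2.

The Hessian of f at 0 has rank 2. Corank 0: nondegenerate Morse point, so A_1.

1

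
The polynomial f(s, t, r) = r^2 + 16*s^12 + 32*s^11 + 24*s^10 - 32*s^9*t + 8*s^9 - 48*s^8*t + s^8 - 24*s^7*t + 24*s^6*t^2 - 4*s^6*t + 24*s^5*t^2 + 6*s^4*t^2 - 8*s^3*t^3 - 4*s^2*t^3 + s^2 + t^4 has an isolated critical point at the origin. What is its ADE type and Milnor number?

Type A_3, Milnor number mu = 3.

The Hessian of f at 0 has rank 2. Corank 1: A-series; mu = 3 gives A_3.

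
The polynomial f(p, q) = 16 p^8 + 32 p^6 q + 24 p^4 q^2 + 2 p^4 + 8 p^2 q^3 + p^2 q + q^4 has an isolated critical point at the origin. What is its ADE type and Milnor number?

Type D_5, Milnor number mu = 5.

The Hessian of f at 0 has rank 0. Corank 2; j^3 = p^2*q has shape L^2 M (L != M), so D-series; mu = 5 gives D_5.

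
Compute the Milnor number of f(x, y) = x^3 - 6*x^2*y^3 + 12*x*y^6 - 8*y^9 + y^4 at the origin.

The Hessian of f at 0 has rank 0. Corank 2; j^3 = x^3 is a perfect cube, so E-series; the 4-jet and mu = 6 give E_6.

6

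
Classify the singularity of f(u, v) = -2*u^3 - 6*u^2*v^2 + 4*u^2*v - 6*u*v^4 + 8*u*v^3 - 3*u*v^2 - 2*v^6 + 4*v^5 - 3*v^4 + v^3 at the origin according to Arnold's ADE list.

D4

The Hessian of f at 0 has rank 0. Corank 2; j^3 = -(u - v)*(2*u^2 - 2*u*v + v^2) splits into three distinct lines over C (the quadratic factor has nonzero discriminant), so D_4.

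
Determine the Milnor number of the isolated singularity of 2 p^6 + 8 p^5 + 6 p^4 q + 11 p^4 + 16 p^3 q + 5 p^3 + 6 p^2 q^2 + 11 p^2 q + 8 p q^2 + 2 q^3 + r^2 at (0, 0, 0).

4

The Hessian of f at 0 is [[0, 0, 0], [0, 0, 0], [0, 0, 2]] with rank 1, so corank 2. A Groebner basis of the Jacobian ideal J(f) in C{p,q,r} is {q^3, p^2 + 2*q^2, p*q - q^2, r}; counting standard monomials gives mu = 4. Corank 2; j^3 = (p + q)*(5*p^2 + 6*p*q + 2*q^2) splits into three distinct lines over C (the quadratic factor has nonzero discriminant), so D_4.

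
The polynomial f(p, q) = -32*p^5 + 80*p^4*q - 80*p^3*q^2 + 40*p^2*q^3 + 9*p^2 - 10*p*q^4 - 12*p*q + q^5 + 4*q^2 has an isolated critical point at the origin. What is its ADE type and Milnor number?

The Hessian of f at 0 has rank 1. Corank 1: A-series; mu = 4 gives A_4.

Type A_{4}, Milnor number mu = 4.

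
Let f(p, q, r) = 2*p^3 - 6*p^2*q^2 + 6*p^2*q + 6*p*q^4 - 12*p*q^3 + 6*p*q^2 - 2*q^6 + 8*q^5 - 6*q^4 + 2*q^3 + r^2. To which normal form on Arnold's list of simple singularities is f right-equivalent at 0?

E_8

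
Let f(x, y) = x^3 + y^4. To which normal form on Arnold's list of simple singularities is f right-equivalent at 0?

E_{6}

The Hessian of f at 0 is [[0, 0], [0, 0]] with rank 0, so corank 2. A Groebner basis of the Jacobian ideal J(f) in C{x,y} is {y^3, x^2}; counting standard monomials gives mu = 6. Corank 2; j^3 = x^3 is a perfect cube, so E-series; the 4-jet and mu = 6 give E_6.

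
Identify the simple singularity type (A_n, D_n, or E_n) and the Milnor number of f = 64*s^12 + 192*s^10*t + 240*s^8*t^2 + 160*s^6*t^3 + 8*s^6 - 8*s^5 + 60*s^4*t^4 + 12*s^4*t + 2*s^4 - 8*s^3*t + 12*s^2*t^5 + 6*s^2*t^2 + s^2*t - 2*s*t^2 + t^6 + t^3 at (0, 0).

Type D_7, Milnor number mu = 7.

The Hessian of f at 0 has rank 0. Corank 2; j^3 = t*(s - t)^2 has shape L^2 M (L != M), so D-series; mu = 7 gives D_7.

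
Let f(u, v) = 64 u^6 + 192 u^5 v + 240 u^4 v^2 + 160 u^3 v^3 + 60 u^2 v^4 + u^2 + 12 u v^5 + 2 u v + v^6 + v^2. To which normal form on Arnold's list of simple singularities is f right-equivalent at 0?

A5

The Hessian of f at 0 is [[2, 2], [2, 2]] with rank 1, so corank 1. A Groebner basis of the Jacobian ideal J(f) in C{u,v} is {v^5, u + v}; counting standard monomials gives mu = 5. Corank 1: A-series; mu = 5 gives A_5.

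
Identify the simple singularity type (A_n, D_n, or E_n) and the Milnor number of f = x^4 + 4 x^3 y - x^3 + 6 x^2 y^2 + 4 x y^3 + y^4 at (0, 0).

Type E_{6}, Milnor number mu = 6.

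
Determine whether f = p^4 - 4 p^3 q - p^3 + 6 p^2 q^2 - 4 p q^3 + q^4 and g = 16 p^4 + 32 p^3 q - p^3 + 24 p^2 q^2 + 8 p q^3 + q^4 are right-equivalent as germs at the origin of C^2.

The Hessian of f at 0 has rank 0. Corank 2; j^3 = -p^3 is a perfect cube, so E-series; the 4-jet and mu = 6 give E_6. The Hessian of g at 0 has rank 0. Corank 2; j^3 = -p^3 is a perfect cube, so E-series; the 4-jet and mu = 6 give E_6. Both have type E_6, hence right-equivalent.

Yes.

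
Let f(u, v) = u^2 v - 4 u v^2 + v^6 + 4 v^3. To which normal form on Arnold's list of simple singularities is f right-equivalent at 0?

D7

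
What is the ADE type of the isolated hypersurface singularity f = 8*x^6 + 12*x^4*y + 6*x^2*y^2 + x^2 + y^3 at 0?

The Hessian of f at 0 has rank 1. Corank 1: A-series; mu = 2 gives A_2.

A_2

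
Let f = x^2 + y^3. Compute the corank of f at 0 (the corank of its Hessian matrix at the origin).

1

Hessian at 0 has rank 1.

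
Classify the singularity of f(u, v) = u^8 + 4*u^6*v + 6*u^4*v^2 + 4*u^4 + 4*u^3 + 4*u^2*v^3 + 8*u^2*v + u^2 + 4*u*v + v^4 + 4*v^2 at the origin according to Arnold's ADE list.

A_3

The Hessian of f at 0 is [[2, 4], [4, 8]] with rank 1, so corank 1. A Groebner basis of the Jacobian ideal J(f) in C{u,v} is {u^2 + u/2 + v, u*v - u/4 - v/2, u/8 + v^2 + v/4}; counting standard monomials gives mu = 3. Corank 1: A-series; mu = 3 gives A_3.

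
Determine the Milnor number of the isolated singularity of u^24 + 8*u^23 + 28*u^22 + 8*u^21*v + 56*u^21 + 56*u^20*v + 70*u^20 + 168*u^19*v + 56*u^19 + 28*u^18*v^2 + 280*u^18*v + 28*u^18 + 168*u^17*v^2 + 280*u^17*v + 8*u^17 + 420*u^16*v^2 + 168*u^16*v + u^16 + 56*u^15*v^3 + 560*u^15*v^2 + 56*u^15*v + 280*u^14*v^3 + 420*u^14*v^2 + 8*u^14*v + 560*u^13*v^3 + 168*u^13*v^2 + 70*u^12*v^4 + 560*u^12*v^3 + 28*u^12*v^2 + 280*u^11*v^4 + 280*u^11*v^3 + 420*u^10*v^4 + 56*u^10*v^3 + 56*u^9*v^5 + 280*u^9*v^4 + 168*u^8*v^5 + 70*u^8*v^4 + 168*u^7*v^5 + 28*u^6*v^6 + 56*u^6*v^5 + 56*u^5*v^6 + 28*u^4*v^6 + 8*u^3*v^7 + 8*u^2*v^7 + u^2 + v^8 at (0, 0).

The Hessian of f at 0 has rank 1. Corank 1: A-series; mu = 7 gives A_7.

7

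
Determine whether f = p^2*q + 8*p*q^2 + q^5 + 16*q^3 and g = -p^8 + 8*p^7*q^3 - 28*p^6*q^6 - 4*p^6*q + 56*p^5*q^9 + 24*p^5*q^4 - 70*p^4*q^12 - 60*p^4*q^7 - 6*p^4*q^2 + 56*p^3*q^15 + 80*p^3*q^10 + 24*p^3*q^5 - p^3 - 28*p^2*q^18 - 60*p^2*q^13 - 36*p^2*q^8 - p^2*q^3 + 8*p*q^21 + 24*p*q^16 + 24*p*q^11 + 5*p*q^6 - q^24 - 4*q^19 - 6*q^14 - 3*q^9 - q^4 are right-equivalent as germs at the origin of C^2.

No.

The Hessian of f at 0 is [[0, 0], [0, 0]] with rank 0, so corank 2. A Groebner basis of the Jacobian ideal J(f) in C{p,q} is {p^2/5 + q^4 - 16*q^2/5, p^3 + 64*q^3, p*q + 4*q^2}; counting standard monomials gives mu = 6. Corank 2; j^3 = q*(p + 4*q)^2 has shape L^2 M (L != M), so D-series; mu = 6 gives D_6. The Hessian of g at 0 is [[0, 0], [0, 0]] with rank 0, so corank 2. A Groebner basis of the Jacobian ideal J(g) in C{p,q} is {q^3, p^2}; counting standard monomials gives mu = 6. Corank 2; j^3 = -p^3 is a perfect cube, so E-series; the 4-jet and mu = 6 give E_6. f is D_6 but g is E_6, hence not right-equivalent.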